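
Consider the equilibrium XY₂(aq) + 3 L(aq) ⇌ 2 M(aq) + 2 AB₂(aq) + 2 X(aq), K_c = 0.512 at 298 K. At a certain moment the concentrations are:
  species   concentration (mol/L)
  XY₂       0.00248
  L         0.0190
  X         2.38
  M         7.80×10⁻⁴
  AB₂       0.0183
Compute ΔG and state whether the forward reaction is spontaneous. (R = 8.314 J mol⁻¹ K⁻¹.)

ΔG = -5.01 kJ/mol; the forward reaction is spontaneous

Q_c = [M]²·[AB₂]²·[X]² / ([XY₂]·[L]³) = (7.80×10⁻⁴)²·(0.0183)²·(2.38)² / ((0.00248)·(0.0190)³) = 0.0678
ΔG = RT ln(Q_c/K_c) = (8.314 J mol⁻¹ K⁻¹)(298 K) × ln(0.0678/0.512)
   = (2.478 kJ/mol)(-2.022) = -5.01 kJ/mol
ΔG < 0, so the forward reaction is spontaneous (proceeds forward).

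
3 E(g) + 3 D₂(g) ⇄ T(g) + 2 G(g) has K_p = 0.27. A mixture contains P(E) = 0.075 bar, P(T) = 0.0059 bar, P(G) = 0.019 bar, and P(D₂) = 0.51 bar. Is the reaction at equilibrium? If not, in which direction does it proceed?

to the right

Q_p = P(T)·P(G)² / (P(E)³·P(D₂)³) = (0.0059)·(0.019)² / ((0.075)³·(0.51)³) = 0.038
Q_p = 0.038 < K_p = 0.27, so the forward reaction proceeds.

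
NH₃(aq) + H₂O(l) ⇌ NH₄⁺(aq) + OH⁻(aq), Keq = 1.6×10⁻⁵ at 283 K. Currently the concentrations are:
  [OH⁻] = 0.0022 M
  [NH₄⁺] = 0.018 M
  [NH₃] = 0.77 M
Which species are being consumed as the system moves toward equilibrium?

(H₂O is a pure liquid — omitted from Q.)
Q = [NH₄⁺]·[OH⁻] / [NH₃] = (0.018)·(0.0022) / (0.77) = 5.1×10⁻⁵
Q = 5.1×10⁻⁵ > Keq = 1.6×10⁻⁵: net reverse reaction.

NH₄⁺, OH⁻ (products)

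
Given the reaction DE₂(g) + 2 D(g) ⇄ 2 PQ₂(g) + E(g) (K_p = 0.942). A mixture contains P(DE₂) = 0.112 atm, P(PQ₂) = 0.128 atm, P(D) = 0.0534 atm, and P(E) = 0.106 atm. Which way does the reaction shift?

toward reactants

Q_p = P(PQ₂)²·P(E) / (P(DE₂)·P(D)²) = (0.128)²·(0.106) / ((0.112)·(0.0534)²) = 5.44
Q_p = 5.44 > K_p = 0.942, so the reverse reaction proceeds.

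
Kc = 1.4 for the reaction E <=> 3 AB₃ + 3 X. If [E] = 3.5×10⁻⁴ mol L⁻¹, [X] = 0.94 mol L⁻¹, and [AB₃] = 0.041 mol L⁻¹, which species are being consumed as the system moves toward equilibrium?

Qc = [AB₃]³·[X]³ / [E] = (0.041)³·(0.94)³ / (3.5×10⁻⁴) = 0.16
Qc = 0.16 < Kc = 1.4: net forward reaction.

E (reactants)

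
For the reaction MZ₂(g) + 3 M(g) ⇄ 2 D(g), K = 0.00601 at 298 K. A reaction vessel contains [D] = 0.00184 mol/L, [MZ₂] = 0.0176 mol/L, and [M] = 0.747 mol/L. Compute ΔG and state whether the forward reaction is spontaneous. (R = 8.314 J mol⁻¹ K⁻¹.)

Q = [D]² / ([MZ₂]·[M]³) = (0.00184)² / ((0.0176)·(0.747)³) = 4.61e-4
ΔG = RT ln(Q/K) = (8.314 J mol⁻¹ K⁻¹)(298 K) × ln(4.61e-4/0.00601)
   = (2.478 kJ/mol)(-2.568) = -6.36 kJ/mol
ΔG < 0, so the forward reaction is spontaneous (proceeds forward).

ΔG = -6.36 kJ/mol; the forward reaction is spontaneous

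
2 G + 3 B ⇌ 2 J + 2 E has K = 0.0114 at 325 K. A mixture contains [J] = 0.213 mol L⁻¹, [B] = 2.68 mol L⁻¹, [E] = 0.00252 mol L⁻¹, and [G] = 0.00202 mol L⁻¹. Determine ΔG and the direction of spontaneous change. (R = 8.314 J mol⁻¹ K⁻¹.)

ΔG = -3.06 kJ/mol; the forward reaction is spontaneous

Q = [J]²·[E]² / ([G]²·[B]³) = (0.213)²·(0.00252)² / ((0.00202)²·(2.68)³) = 0.00367
ΔG = RT ln(Q/K) = (8.314 J mol⁻¹ K⁻¹)(325 K) × ln(0.00367/0.0114)
   = (2.702 kJ/mol)(-1.133) = -3.06 kJ/mol
ΔG < 0, so the forward reaction is spontaneous (proceeds forward).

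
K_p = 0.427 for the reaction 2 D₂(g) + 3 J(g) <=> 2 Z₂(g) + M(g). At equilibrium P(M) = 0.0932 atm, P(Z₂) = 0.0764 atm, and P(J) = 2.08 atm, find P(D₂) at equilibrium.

At equilibrium, K_p = P(Z₂)²·P(M) / (P(D₂)²·P(J)³) = 0.427.
(0.0764)²·(0.0932) / ((P(D₂))²·(2.08)³) = 0.427
P(D₂)² = 1.42×10⁻⁴ ⇒ P(D₂) = 0.0119 atm

P(D₂) = 0.0119 atm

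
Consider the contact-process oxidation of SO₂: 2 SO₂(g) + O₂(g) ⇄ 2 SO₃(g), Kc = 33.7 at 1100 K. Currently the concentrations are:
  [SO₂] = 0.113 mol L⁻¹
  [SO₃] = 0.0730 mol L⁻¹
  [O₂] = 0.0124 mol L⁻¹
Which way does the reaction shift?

Qc = [SO₃]² / ([SO₂]²·[O₂]) = (0.0730)² / ((0.113)²·(0.0124)) = 33.7
Qc = 33.7 = Kc, so the system is already at equilibrium.

at equilibrium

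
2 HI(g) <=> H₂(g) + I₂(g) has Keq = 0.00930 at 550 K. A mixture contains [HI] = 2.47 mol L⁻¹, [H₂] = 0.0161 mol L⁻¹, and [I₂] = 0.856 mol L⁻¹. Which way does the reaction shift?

toward products

Q = [H₂]·[I₂] / [HI]² = (0.0161)·(0.856) / (2.47)² = 0.00226
Q = 0.00226 < Keq = 0.00930, so the forward reaction proceeds.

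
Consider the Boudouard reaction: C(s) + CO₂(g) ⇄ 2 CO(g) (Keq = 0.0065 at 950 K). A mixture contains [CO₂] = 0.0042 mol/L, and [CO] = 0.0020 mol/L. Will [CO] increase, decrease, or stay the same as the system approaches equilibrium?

(C is a pure solid — omitted from Q.)
Q = [CO]² / [CO₂] = (0.0020)² / (0.0042) = 9.5×10⁻⁴
Q = 9.5×10⁻⁴ < Keq = 0.0065: net forward reaction.
CO is a product, so it increases.

increase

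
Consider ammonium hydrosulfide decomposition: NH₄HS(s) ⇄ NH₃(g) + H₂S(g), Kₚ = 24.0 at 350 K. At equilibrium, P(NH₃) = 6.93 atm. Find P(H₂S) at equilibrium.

(NH₄HS is a pure solid — omitted from Kₚ.)
At equilibrium, Kₚ = P(NH₃)·P(H₂S) = 24.0.
(6.93)·(P(H₂S)) = 24.0
P(H₂S) = 3.46 atm

P(H₂S) = 3.46 atm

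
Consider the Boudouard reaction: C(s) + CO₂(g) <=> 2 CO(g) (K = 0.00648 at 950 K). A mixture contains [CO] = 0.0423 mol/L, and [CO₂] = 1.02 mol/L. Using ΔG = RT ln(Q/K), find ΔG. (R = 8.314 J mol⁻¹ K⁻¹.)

ΔG = -10.3 kJ/mol

(C is a pure solid — omitted from Q.)
Q = [CO]² / [CO₂] = (0.0423)² / (1.02) = 0.00175
ΔG = RT ln(Q/K) = (8.314 J mol⁻¹ K⁻¹)(950 K) × ln(0.00175/0.00648)
   = (7.898 kJ/mol)(-1.309) = -10.3 kJ/mol
ΔG < 0, so the forward reaction is spontaneous (proceeds forward).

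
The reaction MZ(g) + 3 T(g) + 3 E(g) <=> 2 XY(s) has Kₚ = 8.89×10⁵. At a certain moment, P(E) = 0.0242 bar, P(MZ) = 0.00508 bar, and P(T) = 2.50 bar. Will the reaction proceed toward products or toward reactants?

no net change (already at equilibrium)

(XY is a pure solid — omitted from Qₚ.)
Qₚ = 1 / (P(MZ)·P(T)³·P(E)³) = 1 / ((0.00508)·(2.50)³·(0.0242)³) = 8.89×10⁵
Qₚ = 8.89×10⁵ = Kₚ, so the system is already at equilibrium.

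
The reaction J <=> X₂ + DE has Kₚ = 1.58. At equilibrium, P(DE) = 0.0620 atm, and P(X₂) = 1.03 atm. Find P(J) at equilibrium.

P(J) = 0.0404 atm

At equilibrium, Kₚ = P(X₂)·P(DE) / P(J) = 1.58.
(1.03)·(0.0620) / (P(J)) = 1.58
P(J) = 0.0404 atm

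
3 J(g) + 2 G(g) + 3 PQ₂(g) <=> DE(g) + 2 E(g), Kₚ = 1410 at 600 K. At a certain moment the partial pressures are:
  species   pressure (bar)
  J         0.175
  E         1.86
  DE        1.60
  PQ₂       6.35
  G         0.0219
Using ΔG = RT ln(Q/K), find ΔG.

ΔG = 8.91 kJ/mol

Qₚ = P(DE)·P(E)² / (P(J)³·P(G)²·P(PQ₂)³) = (1.60)·(1.86)² / ((0.175)³·(0.0219)²·(6.35)³) = 8410
ΔG = RT ln(Qₚ/Kₚ) = (8.314 J mol⁻¹ K⁻¹)(600 K) × ln(8410/1410)
   = (4.988 kJ/mol)(1.786) = 8.91 kJ/mol
ΔG > 0, so the forward reaction is non-spontaneous (proceeds in reverse).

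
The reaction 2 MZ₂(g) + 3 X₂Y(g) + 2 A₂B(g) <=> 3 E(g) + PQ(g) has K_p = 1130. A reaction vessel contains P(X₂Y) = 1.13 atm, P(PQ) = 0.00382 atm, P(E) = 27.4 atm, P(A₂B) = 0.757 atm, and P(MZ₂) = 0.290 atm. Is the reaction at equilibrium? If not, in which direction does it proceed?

Q_p = P(E)³·P(PQ) / (P(MZ₂)²·P(X₂Y)³·P(A₂B)²) = (27.4)³·(0.00382) / ((0.290)²·(1.13)³·(0.757)²) = 1130
Q_p = 1130 = K_p, so the system is already at equilibrium.

neither direction; the system is at equilibrium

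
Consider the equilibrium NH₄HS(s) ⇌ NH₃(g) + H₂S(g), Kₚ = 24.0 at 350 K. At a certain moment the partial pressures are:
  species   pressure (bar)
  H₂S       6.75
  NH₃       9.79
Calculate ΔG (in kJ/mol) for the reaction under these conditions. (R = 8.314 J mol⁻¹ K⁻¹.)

ΔG = 2.95 kJ/mol

(NH₄HS is a pure solid — omitted from Qₚ.)
Qₚ = P(NH₃)·P(H₂S) = (9.79)·(6.75) = 66.1
ΔG = RT ln(Qₚ/Kₚ) = (8.314 J mol⁻¹ K⁻¹)(350 K) × ln(66.1/24.0)
   = (2.910 kJ/mol)(1.013) = 2.95 kJ/mol
ΔG > 0, so the forward reaction is non-spontaneous (proceeds in reverse).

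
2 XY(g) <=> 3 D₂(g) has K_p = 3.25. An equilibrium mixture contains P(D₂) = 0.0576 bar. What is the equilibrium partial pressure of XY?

P(XY) = 0.00767 bar

At equilibrium, K_p = P(D₂)³ / P(XY)² = 3.25.
(0.0576)³ / (P(XY))² = 3.25
P(XY)² = 5.88×10⁻⁵ ⇒ P(XY) = 0.00767 bar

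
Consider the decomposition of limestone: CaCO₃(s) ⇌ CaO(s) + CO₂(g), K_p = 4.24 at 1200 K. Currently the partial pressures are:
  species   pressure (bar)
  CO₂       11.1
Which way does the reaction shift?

reverse (toward reactants)

(CaCO₃, CaO are pure solids — omitted from Q_p.)
Q_p = P(CO₂) = 11.1
Q_p = 11.1 > K_p = 4.24, so the reverse reaction proceeds.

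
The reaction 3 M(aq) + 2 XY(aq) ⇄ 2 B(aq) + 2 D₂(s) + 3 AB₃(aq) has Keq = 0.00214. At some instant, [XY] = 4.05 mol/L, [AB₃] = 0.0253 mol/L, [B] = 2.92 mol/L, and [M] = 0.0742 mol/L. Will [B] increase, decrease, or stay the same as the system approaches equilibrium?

decrease

(D₂ is a pure solid — omitted from Q.)
Q = [B]²·[AB₃]³ / ([M]³·[XY]²) = (2.92)²·(0.0253)³ / ((0.0742)³·(4.05)²) = 0.0206
Q = 0.0206 > Keq = 0.00214: net reverse reaction.
B is a product, so it decreases.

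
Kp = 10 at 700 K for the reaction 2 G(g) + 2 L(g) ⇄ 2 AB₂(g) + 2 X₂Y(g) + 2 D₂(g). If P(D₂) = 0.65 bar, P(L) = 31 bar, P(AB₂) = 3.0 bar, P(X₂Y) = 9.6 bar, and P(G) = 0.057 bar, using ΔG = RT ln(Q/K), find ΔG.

Qp = P(AB₂)²·P(X₂Y)²·P(D₂)² / (P(G)²·P(L)²) = (3.0)²·(9.6)²·(0.65)² / ((0.057)²·(31)²) = 112
ΔG = RT ln(Qp/Kp) = (8.314 J mol⁻¹ K⁻¹)(700 K) × ln(112/10)
   = (5.820 kJ/mol)(2.416) = 14.1 kJ/mol
ΔG > 0, so the forward reaction is non-spontaneous (proceeds in reverse).

ΔG = 14.1 kJ/mol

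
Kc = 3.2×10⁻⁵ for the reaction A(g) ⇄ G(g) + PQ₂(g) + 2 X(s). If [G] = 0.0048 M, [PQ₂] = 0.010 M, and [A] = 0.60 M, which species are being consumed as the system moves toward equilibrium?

(X is a pure solid — omitted from Qc.)
Qc = [G]·[PQ₂] / [A] = (0.0048)·(0.010) / (0.60) = 8.0×10⁻⁵
Qc = 8.0×10⁻⁵ > Kc = 3.2×10⁻⁵: net reverse reaction.

G, PQ₂, X (products)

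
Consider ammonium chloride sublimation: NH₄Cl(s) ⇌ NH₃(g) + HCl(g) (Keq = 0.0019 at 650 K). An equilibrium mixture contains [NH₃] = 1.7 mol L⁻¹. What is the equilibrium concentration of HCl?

[HCl] = 0.0011 mol L⁻¹

(NH₄Cl is a pure solid — omitted from Keq.)
At equilibrium, Keq = [NH₃]·[HCl] = 0.0019.
(1.7)·([HCl]) = 0.0019
[HCl] = 0.00112 = 0.0011 mol L⁻¹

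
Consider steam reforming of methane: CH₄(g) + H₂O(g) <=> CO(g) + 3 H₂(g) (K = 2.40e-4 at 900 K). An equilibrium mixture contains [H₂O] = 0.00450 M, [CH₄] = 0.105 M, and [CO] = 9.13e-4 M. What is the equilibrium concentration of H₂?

At equilibrium, K = [CO]·[H₂]³ / ([CH₄]·[H₂O]) = 2.40e-4.
(9.13e-4)·([H₂])³ / ((0.105)·(0.00450)) = 2.40e-4
[H₂]³ = 1.24e-4 ⇒ [H₂] = 0.0499 M

[H₂] = 0.0499 M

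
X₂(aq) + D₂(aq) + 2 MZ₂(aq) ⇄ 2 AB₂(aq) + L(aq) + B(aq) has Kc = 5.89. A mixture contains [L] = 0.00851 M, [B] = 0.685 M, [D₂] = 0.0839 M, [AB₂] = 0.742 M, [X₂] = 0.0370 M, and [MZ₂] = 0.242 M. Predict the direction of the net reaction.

Qc = [AB₂]²·[L]·[B] / ([X₂]·[D₂]·[MZ₂]²) = (0.742)²·(0.00851)·(0.685) / ((0.0370)·(0.0839)·(0.242)²) = 17.7
Qc = 17.7 > Kc = 5.89, so the reverse reaction proceeds.

reverse (toward reactants)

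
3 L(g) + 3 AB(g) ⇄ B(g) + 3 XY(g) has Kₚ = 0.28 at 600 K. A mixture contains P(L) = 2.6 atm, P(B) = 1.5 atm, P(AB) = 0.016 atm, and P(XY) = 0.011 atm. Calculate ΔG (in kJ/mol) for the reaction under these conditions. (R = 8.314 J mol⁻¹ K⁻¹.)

ΔG = -11.5 kJ/mol

Qₚ = P(B)·P(XY)³ / (P(L)³·P(AB)³) = (1.5)·(0.011)³ / ((2.6)³·(0.016)³) = 0.0277
ΔG = RT ln(Qₚ/Kₚ) = (8.314 J mol⁻¹ K⁻¹)(600 K) × ln(0.0277/0.28)
   = (4.988 kJ/mol)(-2.313) = -11.5 kJ/mol
ΔG < 0, so the forward reaction is spontaneous (proceeds forward).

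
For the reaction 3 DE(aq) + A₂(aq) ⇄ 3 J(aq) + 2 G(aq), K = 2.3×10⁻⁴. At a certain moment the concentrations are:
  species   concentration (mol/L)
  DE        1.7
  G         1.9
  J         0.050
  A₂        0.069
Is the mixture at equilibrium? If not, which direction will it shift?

no; Q > K, reaction proceeds in reverse

Q = [J]³·[G]² / ([DE]³·[A₂]) = (0.050)³·(1.9)² / ((1.7)³·(0.069)) = 0.0013
Q = 0.0013 > K = 2.3×10⁻⁴: net reverse reaction.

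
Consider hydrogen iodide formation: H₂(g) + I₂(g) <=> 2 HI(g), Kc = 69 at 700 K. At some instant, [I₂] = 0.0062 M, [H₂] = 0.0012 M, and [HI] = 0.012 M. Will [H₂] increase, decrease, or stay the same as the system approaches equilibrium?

Qc = [HI]² / ([H₂]·[I₂]) = (0.012)² / ((0.0012)·(0.0062)) = 19
Qc = 19 < Kc = 69: net forward reaction.
H₂ is a reactant, so it decreases.

decrease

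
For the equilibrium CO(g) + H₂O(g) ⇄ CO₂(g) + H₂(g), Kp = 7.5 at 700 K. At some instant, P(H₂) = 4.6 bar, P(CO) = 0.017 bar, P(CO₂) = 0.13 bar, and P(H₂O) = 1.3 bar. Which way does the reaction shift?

toward reactants

Qp = P(CO₂)·P(H₂) / (P(CO)·P(H₂O)) = (0.13)·(4.6) / ((0.017)·(1.3)) = 27
Qp = 27 > Kp = 7.5, so the reverse reaction proceeds.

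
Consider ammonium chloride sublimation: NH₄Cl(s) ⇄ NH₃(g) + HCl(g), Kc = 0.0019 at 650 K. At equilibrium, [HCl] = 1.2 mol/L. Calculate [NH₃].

[NH₃] = 0.0016 mol/L

(NH₄Cl is a pure solid — omitted from Kc.)
At equilibrium, Kc = [NH₃]·[HCl] = 0.0019.
([NH₃])·(1.2) = 0.0019
[NH₃] = 0.00158 = 0.0016 mol/L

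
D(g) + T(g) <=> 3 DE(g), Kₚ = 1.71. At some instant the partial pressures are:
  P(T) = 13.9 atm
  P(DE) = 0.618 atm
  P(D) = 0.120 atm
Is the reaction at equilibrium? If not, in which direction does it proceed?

forward (toward products)

Qₚ = P(DE)³ / (P(D)·P(T)) = (0.618)³ / ((0.120)·(13.9)) = 0.142
Qₚ = 0.142 < Kₚ = 1.71, so the forward reaction proceeds.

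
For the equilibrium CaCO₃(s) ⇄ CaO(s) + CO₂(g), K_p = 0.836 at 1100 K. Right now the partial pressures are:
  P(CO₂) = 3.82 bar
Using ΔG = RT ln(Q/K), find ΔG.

(CaCO₃, CaO are pure solids — omitted from Q_p.)
Q_p = P(CO₂) = 3.82
ΔG = RT ln(Q_p/K_p) = (8.314 J mol⁻¹ K⁻¹)(1100 K) × ln(3.82/0.836)
   = (9.145 kJ/mol)(1.519) = 13.9 kJ/mol
ΔG > 0, so the forward reaction is non-spontaneous (proceeds in reverse).

ΔG = 13.9 kJ/mol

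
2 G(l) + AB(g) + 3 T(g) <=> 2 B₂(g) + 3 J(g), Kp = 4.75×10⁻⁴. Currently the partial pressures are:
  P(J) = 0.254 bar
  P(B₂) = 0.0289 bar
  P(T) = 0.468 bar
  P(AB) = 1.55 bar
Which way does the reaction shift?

(G is a pure liquid — omitted from Qp.)
Qp = P(B₂)²·P(J)³ / (P(AB)·P(T)³) = (0.0289)²·(0.254)³ / ((1.55)·(0.468)³) = 8.61×10⁻⁵
Qp = 8.61×10⁻⁵ < Kp = 4.75×10⁻⁴, so the forward reaction proceeds.

forward (toward products)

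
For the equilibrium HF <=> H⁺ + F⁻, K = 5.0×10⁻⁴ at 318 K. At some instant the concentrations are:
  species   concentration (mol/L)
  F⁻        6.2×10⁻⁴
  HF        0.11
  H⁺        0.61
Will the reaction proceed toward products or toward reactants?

Q = [H⁺]·[F⁻] / [HF] = (0.61)·(6.2×10⁻⁴) / (0.11) = 0.0034
Q = 0.0034 > K = 5.0×10⁻⁴, so the reverse reaction proceeds.

in the reverse direction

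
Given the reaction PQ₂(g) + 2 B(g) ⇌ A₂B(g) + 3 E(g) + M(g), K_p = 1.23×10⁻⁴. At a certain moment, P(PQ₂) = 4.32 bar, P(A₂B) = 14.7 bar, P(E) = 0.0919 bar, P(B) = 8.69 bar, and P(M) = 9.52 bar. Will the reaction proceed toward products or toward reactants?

toward reactants

Q_p = P(A₂B)·P(E)³·P(M) / (P(PQ₂)·P(B)²) = (14.7)·(0.0919)³·(9.52) / ((4.32)·(8.69)²) = 3.33×10⁻⁴
Q_p = 3.33×10⁻⁴ > K_p = 1.23×10⁻⁴, so the reverse reaction proceeds.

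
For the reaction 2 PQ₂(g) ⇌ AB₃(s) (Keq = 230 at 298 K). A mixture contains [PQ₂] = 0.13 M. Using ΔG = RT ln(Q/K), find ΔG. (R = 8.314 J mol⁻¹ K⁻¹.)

(AB₃ is a pure solid — omitted from Q.)
Q = 1 / [PQ₂]² = 1 / (0.13)² = 59.2
ΔG = RT ln(Q/Keq) = (8.314 J mol⁻¹ K⁻¹)(298 K) × ln(59.2/230)
   = (2.478 kJ/mol)(-1.357) = -3.36 kJ/mol
ΔG < 0, so the forward reaction is spontaneous (proceeds forward).

ΔG = -3.36 kJ/mol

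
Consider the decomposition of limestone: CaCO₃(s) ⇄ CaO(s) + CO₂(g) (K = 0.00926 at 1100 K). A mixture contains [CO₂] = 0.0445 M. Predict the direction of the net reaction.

(CaCO₃, CaO are pure solids — omitted from Q.)
Q = [CO₂] = 0.0445
Q = 0.0445 > K = 0.00926, so the reverse reaction proceeds.

in the reverse direction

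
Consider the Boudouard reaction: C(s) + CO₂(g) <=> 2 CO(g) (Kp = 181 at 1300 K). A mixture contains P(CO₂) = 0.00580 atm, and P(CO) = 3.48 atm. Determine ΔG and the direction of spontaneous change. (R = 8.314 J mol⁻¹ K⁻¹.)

(C is a pure solid — omitted from Qp.)
Qp = P(CO)² / P(CO₂) = (3.48)² / (0.00580) = 2090
ΔG = RT ln(Qp/Kp) = (8.314 J mol⁻¹ K⁻¹)(1300 K) × ln(2090/181)
   = (10.81 kJ/mol)(2.446) = 26.4 kJ/mol
ΔG > 0, so the forward reaction is non-spontaneous (proceeds in reverse).

ΔG = 26.4 kJ/mol; the forward reaction is non-spontaneous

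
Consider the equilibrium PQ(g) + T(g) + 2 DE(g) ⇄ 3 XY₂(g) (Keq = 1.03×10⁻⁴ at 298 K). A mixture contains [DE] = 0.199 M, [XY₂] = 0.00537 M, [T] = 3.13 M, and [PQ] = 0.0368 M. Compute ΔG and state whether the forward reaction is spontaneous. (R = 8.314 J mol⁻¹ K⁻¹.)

ΔG = -2.75 kJ/mol; the forward reaction is spontaneous

Q = [XY₂]³ / ([PQ]·[T]·[DE]²) = (0.00537)³ / ((0.0368)·(3.13)·(0.199)²) = 3.39×10⁻⁵
ΔG = RT ln(Q/Keq) = (8.314 J mol⁻¹ K⁻¹)(298 K) × ln(3.39×10⁻⁵/1.03×10⁻⁴)
   = (2.478 kJ/mol)(-1.111) = -2.75 kJ/mol
ΔG < 0, so the forward reaction is spontaneous (proceeds forward).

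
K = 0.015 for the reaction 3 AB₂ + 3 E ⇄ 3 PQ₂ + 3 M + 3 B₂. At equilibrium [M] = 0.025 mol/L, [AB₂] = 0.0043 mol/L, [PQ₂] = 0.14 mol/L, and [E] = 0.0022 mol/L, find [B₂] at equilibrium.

[B₂] = 6.7×10⁻⁴ mol/L

At equilibrium, K = [PQ₂]³·[M]³·[B₂]³ / ([AB₂]³·[E]³) = 0.015.
(0.14)³·(0.025)³·([B₂])³ / ((0.0043)³·(0.0022)³) = 0.015
[B₂]³ = 2.96×10⁻¹⁰ ⇒ [B₂] = 6.7×10⁻⁴ mol/L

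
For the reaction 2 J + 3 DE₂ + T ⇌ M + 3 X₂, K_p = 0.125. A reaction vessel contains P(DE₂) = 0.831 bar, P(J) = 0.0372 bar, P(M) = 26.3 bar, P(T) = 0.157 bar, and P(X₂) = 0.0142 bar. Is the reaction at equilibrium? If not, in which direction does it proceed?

to the left

Q_p = P(M)·P(X₂)³ / (P(J)²·P(DE₂)³·P(T)) = (26.3)·(0.0142)³ / ((0.0372)²·(0.831)³·(0.157)) = 0.604
Q_p = 0.604 > K_p = 0.125, so the reverse reaction proceeds.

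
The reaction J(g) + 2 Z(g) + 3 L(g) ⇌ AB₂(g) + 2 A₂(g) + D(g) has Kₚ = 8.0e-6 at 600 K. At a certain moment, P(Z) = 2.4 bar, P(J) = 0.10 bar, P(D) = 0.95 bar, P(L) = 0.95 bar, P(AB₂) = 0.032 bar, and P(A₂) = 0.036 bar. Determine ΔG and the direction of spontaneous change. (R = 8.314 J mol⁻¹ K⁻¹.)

Qₚ = P(AB₂)·P(A₂)²·P(D) / (P(J)·P(Z)²·P(L)³) = (0.032)·(0.036)²·(0.95) / ((0.10)·(2.4)²·(0.95)³) = 7.98e-5
ΔG = RT ln(Qₚ/Kₚ) = (8.314 J mol⁻¹ K⁻¹)(600 K) × ln(7.98e-5/8.0e-6)
   = (4.988 kJ/mol)(2.300) = 11.5 kJ/mol
ΔG > 0, so the forward reaction is non-spontaneous (proceeds in reverse).

ΔG = 11.5 kJ/mol; the forward reaction is non-spontaneous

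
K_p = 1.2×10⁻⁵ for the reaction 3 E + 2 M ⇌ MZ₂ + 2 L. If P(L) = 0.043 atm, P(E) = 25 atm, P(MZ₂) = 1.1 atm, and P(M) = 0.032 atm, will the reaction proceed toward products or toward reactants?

reverse (toward reactants)

Q_p = P(MZ₂)·P(L)² / (P(E)³·P(M)²) = (1.1)·(0.043)² / ((25)³·(0.032)²) = 1.3×10⁻⁴
Q_p = 1.3×10⁻⁴ > K_p = 1.2×10⁻⁵, so the reverse reaction proceeds.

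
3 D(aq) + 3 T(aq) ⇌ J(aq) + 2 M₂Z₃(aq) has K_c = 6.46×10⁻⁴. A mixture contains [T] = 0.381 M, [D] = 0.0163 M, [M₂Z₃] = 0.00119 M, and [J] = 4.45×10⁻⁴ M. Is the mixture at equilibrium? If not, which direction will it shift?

no; Q > K, reaction proceeds in reverse

Q_c = [J]·[M₂Z₃]² / ([D]³·[T]³) = (4.45×10⁻⁴)·(0.00119)² / ((0.0163)³·(0.381)³) = 0.00263
Q_c = 0.00263 > K_c = 6.46×10⁻⁴: net reverse reaction.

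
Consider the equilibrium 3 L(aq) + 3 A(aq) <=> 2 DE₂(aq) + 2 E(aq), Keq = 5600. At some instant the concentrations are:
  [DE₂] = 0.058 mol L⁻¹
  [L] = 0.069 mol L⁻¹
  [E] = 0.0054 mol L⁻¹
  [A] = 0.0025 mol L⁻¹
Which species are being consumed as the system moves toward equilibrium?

Q = [DE₂]²·[E]² / ([L]³·[A]³) = (0.058)²·(0.0054)² / ((0.069)³·(0.0025)³) = 19000
Q = 19000 > Keq = 5600: net reverse reaction.

DE₂, E (products)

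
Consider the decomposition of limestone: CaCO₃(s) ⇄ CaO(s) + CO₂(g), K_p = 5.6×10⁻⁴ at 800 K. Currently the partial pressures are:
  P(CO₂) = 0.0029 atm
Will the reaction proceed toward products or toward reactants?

(CaCO₃, CaO are pure solids — omitted from Q_p.)
Q_p = P(CO₂) = 0.0029
Q_p = 0.0029 > K_p = 5.6×10⁻⁴, so the reverse reaction proceeds.

reverse (toward reactants)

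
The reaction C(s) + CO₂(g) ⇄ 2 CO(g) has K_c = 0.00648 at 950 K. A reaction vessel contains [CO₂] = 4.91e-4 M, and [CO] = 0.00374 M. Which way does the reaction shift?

(C is a pure solid — omitted from Q_c.)
Q_c = [CO]² / [CO₂] = (0.00374)² / (4.91e-4) = 0.0285
Q_c = 0.0285 > K_c = 0.00648, so the reverse reaction proceeds.

to the left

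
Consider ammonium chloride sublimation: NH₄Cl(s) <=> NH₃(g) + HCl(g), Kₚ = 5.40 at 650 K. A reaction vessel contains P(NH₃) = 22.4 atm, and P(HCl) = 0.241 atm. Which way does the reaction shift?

(NH₄Cl is a pure solid — omitted from Qₚ.)
Qₚ = P(NH₃)·P(HCl) = (22.4)·(0.241) = 5.40
Qₚ = 5.40 = Kₚ, so the system is already at equilibrium.

neither direction; the system is at equilibrium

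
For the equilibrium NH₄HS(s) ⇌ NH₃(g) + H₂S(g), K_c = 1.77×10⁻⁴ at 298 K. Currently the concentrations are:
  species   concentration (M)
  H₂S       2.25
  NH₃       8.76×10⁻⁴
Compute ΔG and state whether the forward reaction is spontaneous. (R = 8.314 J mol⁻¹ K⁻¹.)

ΔG = 5.97 kJ/mol; the forward reaction is non-spontaneous

(NH₄HS is a pure solid — omitted from Q_c.)
Q_c = [NH₃]·[H₂S] = (8.76×10⁻⁴)·(2.25) = 0.00197
ΔG = RT ln(Q_c/K_c) = (8.314 J mol⁻¹ K⁻¹)(298 K) × ln(0.00197/1.77×10⁻⁴)
   = (2.478 kJ/mol)(2.410) = 5.97 kJ/mol
ΔG > 0, so the forward reaction is non-spontaneous (proceeds in reverse).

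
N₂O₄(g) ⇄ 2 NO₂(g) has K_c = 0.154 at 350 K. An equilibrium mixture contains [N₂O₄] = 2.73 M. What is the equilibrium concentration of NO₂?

At equilibrium, K_c = [NO₂]² / [N₂O₄] = 0.154.
([NO₂])² / (2.73) = 0.154
[NO₂]² = 0.420 ⇒ [NO₂] = 0.648 M

[NO₂] = 0.648 M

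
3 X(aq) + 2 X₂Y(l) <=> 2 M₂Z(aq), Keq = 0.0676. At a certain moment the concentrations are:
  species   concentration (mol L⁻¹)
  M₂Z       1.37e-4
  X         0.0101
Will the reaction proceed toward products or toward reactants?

toward products

(X₂Y is a pure liquid — omitted from Q.)
Q = [M₂Z]² / [X]³ = (1.37e-4)² / (0.0101)³ = 0.0182
Q = 0.0182 < Keq = 0.0676, so the forward reaction proceeds.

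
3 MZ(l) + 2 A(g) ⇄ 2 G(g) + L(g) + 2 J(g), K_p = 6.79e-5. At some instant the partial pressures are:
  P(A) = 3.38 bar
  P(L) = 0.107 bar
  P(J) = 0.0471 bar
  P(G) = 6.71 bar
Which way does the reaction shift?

(MZ is a pure liquid — omitted from Q_p.)
Q_p = P(G)²·P(L)·P(J)² / P(A)² = (6.71)²·(0.107)·(0.0471)² / (3.38)² = 9.35e-4
Q_p = 9.35e-4 > K_p = 6.79e-5, so the reverse reaction proceeds.

toward reactants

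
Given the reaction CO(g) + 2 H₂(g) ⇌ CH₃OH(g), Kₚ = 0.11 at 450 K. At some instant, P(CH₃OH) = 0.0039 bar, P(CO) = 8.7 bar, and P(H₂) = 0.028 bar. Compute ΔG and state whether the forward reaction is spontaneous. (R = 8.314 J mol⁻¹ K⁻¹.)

Qₚ = P(CH₃OH) / (P(CO)·P(H₂)²) = (0.0039) / ((8.7)·(0.028)²) = 0.572
ΔG = RT ln(Qₚ/Kₚ) = (8.314 J mol⁻¹ K⁻¹)(450 K) × ln(0.572/0.11)
   = (3.741 kJ/mol)(1.649) = 6.17 kJ/mol
ΔG > 0, so the forward reaction is non-spontaneous (proceeds in reverse).

ΔG = 6.17 kJ/mol; the forward reaction is non-spontaneous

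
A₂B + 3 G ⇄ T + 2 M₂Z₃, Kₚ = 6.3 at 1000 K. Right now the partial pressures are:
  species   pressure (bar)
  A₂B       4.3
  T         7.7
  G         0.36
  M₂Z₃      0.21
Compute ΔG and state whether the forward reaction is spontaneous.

Qₚ = P(T)·P(M₂Z₃)² / (P(A₂B)·P(G)³) = (7.7)·(0.21)² / ((4.3)·(0.36)³) = 1.69
ΔG = RT ln(Qₚ/Kₚ) = (8.314 J mol⁻¹ K⁻¹)(1000 K) × ln(1.69/6.3)
   = (8.314 kJ/mol)(-1.316) = -10.9 kJ/mol
ΔG < 0, so the forward reaction is spontaneous (proceeds forward).

ΔG = -10.9 kJ/mol; the forward reaction is spontaneous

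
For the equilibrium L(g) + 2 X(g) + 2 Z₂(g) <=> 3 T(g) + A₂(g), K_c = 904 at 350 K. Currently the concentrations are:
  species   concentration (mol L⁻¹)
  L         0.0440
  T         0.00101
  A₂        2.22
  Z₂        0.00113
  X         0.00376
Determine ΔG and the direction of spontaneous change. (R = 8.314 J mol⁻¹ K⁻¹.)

Q_c = [T]³·[A₂] / ([L]·[X]²·[Z₂]²) = (0.00101)³·(2.22) / ((0.0440)·(0.00376)²·(0.00113)²) = 2880
ΔG = RT ln(Q_c/K_c) = (8.314 J mol⁻¹ K⁻¹)(350 K) × ln(2880/904)
   = (2.910 kJ/mol)(1.159) = 3.37 kJ/mol
ΔG > 0, so the forward reaction is non-spontaneous (proceeds in reverse).

ΔG = 3.37 kJ/mol; the forward reaction is non-spontaneous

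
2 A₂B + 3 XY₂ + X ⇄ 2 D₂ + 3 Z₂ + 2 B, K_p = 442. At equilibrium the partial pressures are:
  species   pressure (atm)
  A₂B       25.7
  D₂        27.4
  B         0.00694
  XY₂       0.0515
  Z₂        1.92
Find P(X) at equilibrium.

P(X) = 0.00642 atm

At equilibrium, K_p = P(D₂)²·P(Z₂)³·P(B)² / (P(A₂B)²·P(XY₂)³·P(X)) = 442.
(27.4)²·(1.92)³·(0.00694)² / ((25.7)²·(0.0515)³·(P(X))) = 442
P(X) = 0.00642 atm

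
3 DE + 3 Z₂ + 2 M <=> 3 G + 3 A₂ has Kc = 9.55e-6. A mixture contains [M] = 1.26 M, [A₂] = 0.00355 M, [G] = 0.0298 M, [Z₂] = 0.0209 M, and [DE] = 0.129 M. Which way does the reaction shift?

reverse (toward reactants)

Qc = [G]³·[A₂]³ / ([DE]³·[Z₂]³·[M]²) = (0.0298)³·(0.00355)³ / ((0.129)³·(0.0209)³·(1.26)²) = 3.81e-5
Qc = 3.81e-5 > Kc = 9.55e-6, so the reverse reaction proceeds.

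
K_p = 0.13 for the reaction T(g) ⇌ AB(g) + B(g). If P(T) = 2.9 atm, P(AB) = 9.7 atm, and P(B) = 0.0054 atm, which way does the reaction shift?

in the forward direction

Q_p = P(AB)·P(B) / P(T) = (9.7)·(0.0054) / (2.9) = 0.018
Q_p = 0.018 < K_p = 0.13, so the forward reaction proceeds.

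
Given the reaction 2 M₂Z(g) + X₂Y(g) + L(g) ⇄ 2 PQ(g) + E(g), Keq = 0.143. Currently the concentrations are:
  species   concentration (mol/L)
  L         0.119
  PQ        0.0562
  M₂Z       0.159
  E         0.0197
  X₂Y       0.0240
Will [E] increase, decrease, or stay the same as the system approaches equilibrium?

decrease

Q = [PQ]²·[E] / ([M₂Z]²·[X₂Y]·[L]) = (0.0562)²·(0.0197) / ((0.159)²·(0.0240)·(0.119)) = 0.862
Q = 0.862 > Keq = 0.143: net reverse reaction.
E is a product, so it decreases.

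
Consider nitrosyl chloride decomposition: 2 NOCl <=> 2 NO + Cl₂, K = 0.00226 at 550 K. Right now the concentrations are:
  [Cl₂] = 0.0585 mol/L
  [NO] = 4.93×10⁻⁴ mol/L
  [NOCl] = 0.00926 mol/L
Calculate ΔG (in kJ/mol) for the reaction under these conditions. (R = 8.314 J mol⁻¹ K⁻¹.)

ΔG = -11.9 kJ/mol

Q = [NO]²·[Cl₂] / [NOCl]² = (4.93×10⁻⁴)²·(0.0585) / (0.00926)² = 1.66×10⁻⁴
ΔG = RT ln(Q/K) = (8.314 J mol⁻¹ K⁻¹)(550 K) × ln(1.66×10⁻⁴/0.00226)
   = (4.573 kJ/mol)(-2.611) = -11.9 kJ/mol
ΔG < 0, so the forward reaction is spontaneous (proceeds forward).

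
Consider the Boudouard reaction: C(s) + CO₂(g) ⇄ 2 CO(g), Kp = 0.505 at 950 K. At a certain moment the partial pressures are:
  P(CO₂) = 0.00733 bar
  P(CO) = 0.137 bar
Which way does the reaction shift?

(C is a pure solid — omitted from Qp.)
Qp = P(CO)² / P(CO₂) = (0.137)² / (0.00733) = 2.56
Qp = 2.56 > Kp = 0.505, so the reverse reaction proceeds.

reverse (toward reactants)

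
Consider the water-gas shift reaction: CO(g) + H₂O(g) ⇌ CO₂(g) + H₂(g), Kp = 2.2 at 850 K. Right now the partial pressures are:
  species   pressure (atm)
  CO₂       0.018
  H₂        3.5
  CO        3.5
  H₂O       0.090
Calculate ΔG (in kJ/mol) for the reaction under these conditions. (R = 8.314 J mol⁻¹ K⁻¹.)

Qp = P(CO₂)·P(H₂) / (P(CO)·P(H₂O)) = (0.018)·(3.5) / ((3.5)·(0.090)) = 0.200
ΔG = RT ln(Qp/Kp) = (8.314 J mol⁻¹ K⁻¹)(850 K) × ln(0.200/2.2)
   = (7.067 kJ/mol)(-2.398) = -16.9 kJ/mol
ΔG < 0, so the forward reaction is spontaneous (proceeds forward).

ΔG = -16.9 kJ/mol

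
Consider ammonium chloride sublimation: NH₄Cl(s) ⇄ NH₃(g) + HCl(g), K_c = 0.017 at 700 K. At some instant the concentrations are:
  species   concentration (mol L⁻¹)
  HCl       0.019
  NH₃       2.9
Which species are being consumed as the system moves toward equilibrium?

(NH₄Cl is a pure solid — omitted from Q_c.)
Q_c = [NH₃]·[HCl] = (2.9)·(0.019) = 0.055
Q_c = 0.055 > K_c = 0.017: net reverse reaction.

NH₃, HCl (products)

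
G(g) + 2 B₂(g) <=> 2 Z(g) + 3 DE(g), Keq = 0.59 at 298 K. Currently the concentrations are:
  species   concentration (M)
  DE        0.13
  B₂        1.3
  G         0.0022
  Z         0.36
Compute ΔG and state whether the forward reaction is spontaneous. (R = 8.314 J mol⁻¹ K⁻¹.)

ΔG = -5.06 kJ/mol; the forward reaction is spontaneous

Q = [Z]²·[DE]³ / ([G]·[B₂]²) = (0.36)²·(0.13)³ / ((0.0022)·(1.3)²) = 0.0766
ΔG = RT ln(Q/Keq) = (8.314 J mol⁻¹ K⁻¹)(298 K) × ln(0.0766/0.59)
   = (2.478 kJ/mol)(-2.042) = -5.06 kJ/mol
ΔG < 0, so the forward reaction is spontaneous (proceeds forward).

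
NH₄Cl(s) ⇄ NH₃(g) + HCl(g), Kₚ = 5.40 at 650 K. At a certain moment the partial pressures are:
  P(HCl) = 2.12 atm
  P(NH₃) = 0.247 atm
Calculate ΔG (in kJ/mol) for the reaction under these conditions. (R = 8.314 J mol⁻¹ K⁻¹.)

ΔG = -12.6 kJ/mol

(NH₄Cl is a pure solid — omitted from Qₚ.)
Qₚ = P(NH₃)·P(HCl) = (0.247)·(2.12) = 0.524
ΔG = RT ln(Qₚ/Kₚ) = (8.314 J mol⁻¹ K⁻¹)(650 K) × ln(0.524/5.40)
   = (5.404 kJ/mol)(-2.333) = -12.6 kJ/mol
ΔG < 0, so the forward reaction is spontaneous (proceeds forward).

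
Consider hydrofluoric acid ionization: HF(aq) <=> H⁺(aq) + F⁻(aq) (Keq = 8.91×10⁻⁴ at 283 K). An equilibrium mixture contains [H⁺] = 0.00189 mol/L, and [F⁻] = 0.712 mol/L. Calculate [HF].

At equilibrium, Keq = [H⁺]·[F⁻] / [HF] = 8.91×10⁻⁴.
(0.00189)·(0.712) / ([HF]) = 8.91×10⁻⁴
[HF] = 1.51 mol/L

[HF] = 1.51 mol/L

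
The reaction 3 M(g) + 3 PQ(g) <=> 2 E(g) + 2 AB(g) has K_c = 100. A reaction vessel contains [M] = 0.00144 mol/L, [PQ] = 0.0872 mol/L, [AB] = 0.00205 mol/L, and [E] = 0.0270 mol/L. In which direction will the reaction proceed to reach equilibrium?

Q_c = [E]²·[AB]² / ([M]³·[PQ]³) = (0.0270)²·(0.00205)² / ((0.00144)³·(0.0872)³) = 1550
Q_c = 1550 > K_c = 100, so the reverse reaction proceeds.

in the reverse direction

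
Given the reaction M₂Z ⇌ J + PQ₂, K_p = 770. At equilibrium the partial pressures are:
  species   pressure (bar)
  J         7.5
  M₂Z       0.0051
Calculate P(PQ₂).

P(PQ₂) = 0.52 bar

At equilibrium, K_p = P(J)·P(PQ₂) / P(M₂Z) = 770.
(7.5)·(P(PQ₂)) / (0.0051) = 770
P(PQ₂) = 0.524 = 0.52 bar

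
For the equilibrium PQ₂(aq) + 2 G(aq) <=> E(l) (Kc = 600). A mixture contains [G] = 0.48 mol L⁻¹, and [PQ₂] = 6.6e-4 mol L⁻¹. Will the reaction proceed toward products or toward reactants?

to the left

(E is a pure liquid — omitted from Qc.)
Qc = 1 / ([PQ₂]·[G]²) = 1 / ((6.6e-4)·(0.48)²) = 6600
Qc = 6600 > Kc = 600, so the reverse reaction proceeds.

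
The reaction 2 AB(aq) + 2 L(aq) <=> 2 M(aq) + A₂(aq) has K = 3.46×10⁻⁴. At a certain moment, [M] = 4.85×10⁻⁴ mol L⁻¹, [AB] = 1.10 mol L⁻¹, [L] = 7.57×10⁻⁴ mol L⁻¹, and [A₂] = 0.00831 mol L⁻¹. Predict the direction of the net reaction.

Q = [M]²·[A₂] / ([AB]²·[L]²) = (4.85×10⁻⁴)²·(0.00831) / ((1.10)²·(7.57×10⁻⁴)²) = 0.00282
Q = 0.00282 > K = 3.46×10⁻⁴, so the reverse reaction proceeds.

to the left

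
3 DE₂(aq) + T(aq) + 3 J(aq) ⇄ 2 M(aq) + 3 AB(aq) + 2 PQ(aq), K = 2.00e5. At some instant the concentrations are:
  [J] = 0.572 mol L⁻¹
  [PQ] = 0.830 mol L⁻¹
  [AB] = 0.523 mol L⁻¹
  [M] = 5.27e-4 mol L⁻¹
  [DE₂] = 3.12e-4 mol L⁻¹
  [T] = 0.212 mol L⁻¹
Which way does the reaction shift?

in the forward direction

Q = [M]²·[AB]³·[PQ]² / ([DE₂]³·[T]·[J]³) = (5.27e-4)²·(0.523)³·(0.830)² / ((3.12e-4)³·(0.212)·(0.572)³) = 22700
Q = 22700 < K = 2.00e5, so the forward reaction proceeds.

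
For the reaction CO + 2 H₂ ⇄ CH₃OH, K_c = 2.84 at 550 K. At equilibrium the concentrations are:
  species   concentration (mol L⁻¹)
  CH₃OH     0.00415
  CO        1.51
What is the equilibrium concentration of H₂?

At equilibrium, K_c = [CH₃OH] / ([CO]·[H₂]²) = 2.84.
(0.00415) / ((1.51)·([H₂])²) = 2.84
[H₂]² = 9.68×10⁻⁴ ⇒ [H₂] = 0.0311 mol L⁻¹

[H₂] = 0.0311 mol L⁻¹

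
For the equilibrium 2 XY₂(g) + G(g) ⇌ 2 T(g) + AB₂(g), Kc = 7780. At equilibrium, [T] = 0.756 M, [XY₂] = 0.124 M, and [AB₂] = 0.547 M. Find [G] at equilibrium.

[G] = 0.00261 M

At equilibrium, Kc = [T]²·[AB₂] / ([XY₂]²·[G]) = 7780.
(0.756)²·(0.547) / ((0.124)²·([G])) = 7780
[G] = 0.00261 M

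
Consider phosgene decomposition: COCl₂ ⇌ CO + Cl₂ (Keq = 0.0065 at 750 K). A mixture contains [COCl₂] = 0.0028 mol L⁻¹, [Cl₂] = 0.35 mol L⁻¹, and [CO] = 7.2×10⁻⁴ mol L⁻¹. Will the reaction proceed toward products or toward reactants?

reverse (toward reactants)

Q = [CO]·[Cl₂] / [COCl₂] = (7.2×10⁻⁴)·(0.35) / (0.0028) = 0.090
Q = 0.090 > Keq = 0.0065, so the reverse reaction proceeds.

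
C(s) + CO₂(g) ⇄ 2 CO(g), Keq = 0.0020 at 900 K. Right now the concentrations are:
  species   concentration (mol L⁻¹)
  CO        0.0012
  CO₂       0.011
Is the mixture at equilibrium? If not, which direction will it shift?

(C is a pure solid — omitted from Q.)
Q = [CO]² / [CO₂] = (0.0012)² / (0.011) = 1.3e-4
Q = 1.3e-4 < Keq = 0.0020: net forward reaction.

no; Q < K, reaction proceeds forward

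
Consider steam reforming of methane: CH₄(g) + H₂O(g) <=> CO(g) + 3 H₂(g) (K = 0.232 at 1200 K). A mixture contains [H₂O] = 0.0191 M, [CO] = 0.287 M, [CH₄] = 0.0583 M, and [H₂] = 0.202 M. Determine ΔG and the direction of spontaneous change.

ΔG = 22.1 kJ/mol; the forward reaction is non-spontaneous

Q = [CO]·[H₂]³ / ([CH₄]·[H₂O]) = (0.287)·(0.202)³ / ((0.0583)·(0.0191)) = 2.12
ΔG = RT ln(Q/K) = (8.314 J mol⁻¹ K⁻¹)(1200 K) × ln(2.12/0.232)
   = (9.977 kJ/mol)(2.212) = 22.1 kJ/mol
ΔG > 0, so the forward reaction is non-spontaneous (proceeds in reverse).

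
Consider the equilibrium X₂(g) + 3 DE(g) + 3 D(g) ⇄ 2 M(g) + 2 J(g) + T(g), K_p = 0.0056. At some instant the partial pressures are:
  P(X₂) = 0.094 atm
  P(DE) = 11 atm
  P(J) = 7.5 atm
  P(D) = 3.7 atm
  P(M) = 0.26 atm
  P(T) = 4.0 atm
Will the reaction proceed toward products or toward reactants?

forward (toward products)

Q_p = P(M)²·P(J)²·P(T) / (P(X₂)·P(DE)³·P(D)³) = (0.26)²·(7.5)²·(4.0) / ((0.094)·(11)³·(3.7)³) = 0.0024
Q_p = 0.0024 < K_p = 0.0056, so the forward reaction proceeds.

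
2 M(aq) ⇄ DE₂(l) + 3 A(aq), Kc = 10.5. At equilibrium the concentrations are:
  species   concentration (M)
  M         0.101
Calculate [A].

(DE₂ is a pure liquid — omitted from Kc.)
At equilibrium, Kc = [A]³ / [M]² = 10.5.
([A])³ / (0.101)² = 10.5
[A]³ = 0.107 ⇒ [A] = 0.475 M

[A] = 0.475 M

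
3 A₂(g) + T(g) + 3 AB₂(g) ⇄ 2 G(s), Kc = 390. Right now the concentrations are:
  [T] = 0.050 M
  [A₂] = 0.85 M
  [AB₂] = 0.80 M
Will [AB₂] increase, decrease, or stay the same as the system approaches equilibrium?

(G is a pure solid — omitted from Qc.)
Qc = 1 / ([A₂]³·[T]·[AB₂]³) = 1 / ((0.85)³·(0.050)·(0.80)³) = 64
Qc = 64 < Kc = 390: net forward reaction.
AB₂ is a reactant, so it decreases.

decrease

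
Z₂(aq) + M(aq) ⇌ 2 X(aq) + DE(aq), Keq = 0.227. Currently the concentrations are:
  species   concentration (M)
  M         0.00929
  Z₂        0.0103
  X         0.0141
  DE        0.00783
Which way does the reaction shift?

Q = [X]²·[DE] / ([Z₂]·[M]) = (0.0141)²·(0.00783) / ((0.0103)·(0.00929)) = 0.0163
Q = 0.0163 < Keq = 0.227, so the forward reaction proceeds.

forward (toward products)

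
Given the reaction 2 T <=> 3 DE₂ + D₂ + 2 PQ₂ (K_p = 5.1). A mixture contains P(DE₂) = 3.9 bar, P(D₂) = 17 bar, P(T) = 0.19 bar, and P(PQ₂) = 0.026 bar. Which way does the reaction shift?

Q_p = P(DE₂)³·P(D₂)·P(PQ₂)² / P(T)² = (3.9)³·(17)·(0.026)² / (0.19)² = 19
Q_p = 19 > K_p = 5.1, so the reverse reaction proceeds.

reverse (toward reactants)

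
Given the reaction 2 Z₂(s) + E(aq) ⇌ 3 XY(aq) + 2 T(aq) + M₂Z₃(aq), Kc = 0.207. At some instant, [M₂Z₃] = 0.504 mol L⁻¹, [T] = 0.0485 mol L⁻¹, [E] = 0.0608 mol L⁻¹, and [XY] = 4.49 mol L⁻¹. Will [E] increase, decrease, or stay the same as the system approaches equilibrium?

(Z₂ is a pure solid — omitted from Qc.)
Qc = [XY]³·[T]²·[M₂Z₃] / [E] = (4.49)³·(0.0485)²·(0.504) / (0.0608) = 1.77
Qc = 1.77 > Kc = 0.207: net reverse reaction.
E is a reactant, so it increases.

increase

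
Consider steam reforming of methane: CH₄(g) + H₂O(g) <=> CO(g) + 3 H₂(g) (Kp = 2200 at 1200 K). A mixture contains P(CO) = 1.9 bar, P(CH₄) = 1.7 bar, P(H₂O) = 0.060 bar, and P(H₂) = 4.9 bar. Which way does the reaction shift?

at equilibrium

Qp = P(CO)·P(H₂)³ / (P(CH₄)·P(H₂O)) = (1.9)·(4.9)³ / ((1.7)·(0.060)) = 2200
Qp = 2200 = Kp, so the system is already at equilibrium.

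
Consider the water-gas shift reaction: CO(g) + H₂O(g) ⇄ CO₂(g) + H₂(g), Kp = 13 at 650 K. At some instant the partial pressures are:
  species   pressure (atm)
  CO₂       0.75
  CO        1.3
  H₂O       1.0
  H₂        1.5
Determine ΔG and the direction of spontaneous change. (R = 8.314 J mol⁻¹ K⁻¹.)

ΔG = -14.6 kJ/mol; the forward reaction is spontaneous

Qp = P(CO₂)·P(H₂) / (P(CO)·P(H₂O)) = (0.75)·(1.5) / ((1.3)·(1.0)) = 0.865
ΔG = RT ln(Qp/Kp) = (8.314 J mol⁻¹ K⁻¹)(650 K) × ln(0.865/13)
   = (5.404 kJ/mol)(-2.710) = -14.6 kJ/mol
ΔG < 0, so the forward reaction is spontaneous (proceeds forward).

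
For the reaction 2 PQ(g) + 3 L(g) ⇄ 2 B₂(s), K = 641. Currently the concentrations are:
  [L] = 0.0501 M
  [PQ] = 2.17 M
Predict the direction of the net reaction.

to the left

(B₂ is a pure solid — omitted from Q.)
Q = 1 / ([PQ]²·[L]³) = 1 / ((2.17)²·(0.0501)³) = 1690
Q = 1690 > K = 641, so the reverse reaction proceeds.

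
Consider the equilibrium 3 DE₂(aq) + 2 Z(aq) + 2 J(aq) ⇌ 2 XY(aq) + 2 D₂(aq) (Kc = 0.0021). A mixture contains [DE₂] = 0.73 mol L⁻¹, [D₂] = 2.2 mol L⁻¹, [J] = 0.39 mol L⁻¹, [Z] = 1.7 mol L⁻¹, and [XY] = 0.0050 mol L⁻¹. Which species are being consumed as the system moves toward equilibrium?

DE₂, Z, J (reactants)

Qc = [XY]²·[D₂]² / ([DE₂]³·[Z]²·[J]²) = (0.0050)²·(2.2)² / ((0.73)³·(1.7)²·(0.39)²) = 7.1×10⁻⁴
Qc = 7.1×10⁻⁴ < Kc = 0.0021: net forward reaction.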